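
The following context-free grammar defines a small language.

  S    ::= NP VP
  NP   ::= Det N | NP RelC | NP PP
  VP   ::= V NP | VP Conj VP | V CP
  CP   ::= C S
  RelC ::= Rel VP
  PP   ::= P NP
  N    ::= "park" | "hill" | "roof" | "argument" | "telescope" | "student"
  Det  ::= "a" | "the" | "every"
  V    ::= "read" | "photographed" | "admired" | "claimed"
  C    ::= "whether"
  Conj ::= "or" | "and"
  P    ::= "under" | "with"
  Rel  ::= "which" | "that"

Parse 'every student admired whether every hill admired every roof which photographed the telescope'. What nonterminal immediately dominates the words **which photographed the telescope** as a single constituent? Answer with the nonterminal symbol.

S
  NP
    Det: every
    N: student
  VP
    V: admired
    CP
      C: whether
      S
        NP
          Det: every
          N: hill
        VP
          V: admired
          NP
            NP
              Det: every
              N: roof
            RelC
              Rel: which
              VP
                V: photographed
                NP
                  Det: the
                  N: telescope
The span 'which photographed the telescope' is the RelC node built by RelC → Rel VP.

RelC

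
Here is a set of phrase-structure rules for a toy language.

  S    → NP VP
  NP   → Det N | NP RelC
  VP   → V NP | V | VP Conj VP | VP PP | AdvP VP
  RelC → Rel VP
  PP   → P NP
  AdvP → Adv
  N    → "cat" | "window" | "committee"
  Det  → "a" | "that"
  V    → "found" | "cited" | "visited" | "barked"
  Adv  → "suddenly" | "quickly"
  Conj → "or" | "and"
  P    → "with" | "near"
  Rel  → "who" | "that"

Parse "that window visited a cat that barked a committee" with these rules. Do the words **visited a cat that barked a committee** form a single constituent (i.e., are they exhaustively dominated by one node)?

Yes

[S [NP [Det that] [N window]] [VP [V visited] [NP [NP [Det a] [N cat]] [RelC [Rel that] [VP [V barked] [NP [Det a] [N committee]]]]]]]
The words 'visited a cat that barked a committee' are exhaustively dominated by a single VP node (built by VP → V NP), so they form a constituent.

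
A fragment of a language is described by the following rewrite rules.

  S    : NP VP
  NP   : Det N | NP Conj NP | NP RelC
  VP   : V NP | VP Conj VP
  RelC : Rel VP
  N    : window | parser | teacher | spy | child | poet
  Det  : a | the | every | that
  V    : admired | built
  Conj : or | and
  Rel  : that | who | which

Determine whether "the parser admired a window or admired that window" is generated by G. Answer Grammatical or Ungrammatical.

Grammatical

[S [NP [Det the] [N parser]] [VP [VP [V admired] [NP [Det a] [N window]]] [Conj or] [VP [V admired] [NP [Det that] [N window]]]]]
Each bracket corresponds to one application of a listed rule, so the string is derivable from S.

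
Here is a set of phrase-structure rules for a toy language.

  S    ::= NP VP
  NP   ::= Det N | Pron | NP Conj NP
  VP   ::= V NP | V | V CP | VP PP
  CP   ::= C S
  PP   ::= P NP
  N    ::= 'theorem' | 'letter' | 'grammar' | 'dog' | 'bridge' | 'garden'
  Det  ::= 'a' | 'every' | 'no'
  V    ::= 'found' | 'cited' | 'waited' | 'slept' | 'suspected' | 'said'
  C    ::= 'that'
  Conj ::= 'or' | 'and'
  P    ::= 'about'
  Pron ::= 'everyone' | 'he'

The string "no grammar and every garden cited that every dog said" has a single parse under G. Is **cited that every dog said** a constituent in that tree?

Yes

[S [NP [NP [Det no] [N grammar]] [Conj and] [NP [Det every] [N garden]]] [VP [V cited] [CP [C that] [S [NP [Det every] [N dog]] [VP [V said]]]]]]
The words 'cited that every dog said' are exhaustively dominated by a single VP node (built by VP → V CP), so they form a constituent.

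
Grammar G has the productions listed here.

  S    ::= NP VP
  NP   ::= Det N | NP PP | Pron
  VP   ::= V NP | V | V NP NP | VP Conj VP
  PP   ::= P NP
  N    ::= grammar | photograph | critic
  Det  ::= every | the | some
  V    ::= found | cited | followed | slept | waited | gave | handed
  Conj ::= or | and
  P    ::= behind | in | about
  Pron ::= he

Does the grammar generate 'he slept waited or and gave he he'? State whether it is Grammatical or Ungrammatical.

A V word can never sit immediately before a V word in any string this grammar generates, so the substring 'slept waited' rules out a derivation.

Ungrammatical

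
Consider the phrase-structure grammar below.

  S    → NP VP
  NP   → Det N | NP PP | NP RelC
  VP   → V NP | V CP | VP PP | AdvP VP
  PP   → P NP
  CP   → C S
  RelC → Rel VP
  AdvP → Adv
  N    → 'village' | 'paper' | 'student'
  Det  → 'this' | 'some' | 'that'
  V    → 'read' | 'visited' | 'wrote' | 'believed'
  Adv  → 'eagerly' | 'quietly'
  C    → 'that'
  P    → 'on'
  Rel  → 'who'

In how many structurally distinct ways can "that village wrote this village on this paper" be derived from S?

The two bracketings:
[S [NP [Det that] [N village]] [VP [V wrote] [NP [NP [Det this] [N village]] [PP [P on] [NP [Det this] [N paper]]]]]]
[S [NP [Det that] [N village]] [VP [VP [V wrote] [NP [Det this] [N village]]] [PP [P on] [NP [Det this] [N paper]]]]]
The difference turns on whether NP → NP PP is used at the relevant span, versus an alternative expansion of NP.

2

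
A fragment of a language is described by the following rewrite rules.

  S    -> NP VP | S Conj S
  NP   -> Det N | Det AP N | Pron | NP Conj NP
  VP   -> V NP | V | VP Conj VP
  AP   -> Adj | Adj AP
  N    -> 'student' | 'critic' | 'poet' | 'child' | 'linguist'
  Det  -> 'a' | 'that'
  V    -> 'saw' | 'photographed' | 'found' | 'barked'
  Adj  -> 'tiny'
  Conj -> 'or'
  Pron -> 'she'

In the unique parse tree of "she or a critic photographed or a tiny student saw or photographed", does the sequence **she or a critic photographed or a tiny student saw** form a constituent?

No

[S [S [NP [NP [Pron she]] [Conj or] [NP [Det a] [N critic]]] [VP [V photographed]]] [Conj or] [S [NP [Det a] [AP [Adj tiny]] [N student]] [VP [VP [V saw]] [Conj or] [VP [V photographed]]]]]
The smallest constituent containing 'she or a critic photographed or a tiny student saw' is the S spanning 'she or a critic photographed or a tiny student saw or photographed'; no single node in the tree dominates exactly the given words.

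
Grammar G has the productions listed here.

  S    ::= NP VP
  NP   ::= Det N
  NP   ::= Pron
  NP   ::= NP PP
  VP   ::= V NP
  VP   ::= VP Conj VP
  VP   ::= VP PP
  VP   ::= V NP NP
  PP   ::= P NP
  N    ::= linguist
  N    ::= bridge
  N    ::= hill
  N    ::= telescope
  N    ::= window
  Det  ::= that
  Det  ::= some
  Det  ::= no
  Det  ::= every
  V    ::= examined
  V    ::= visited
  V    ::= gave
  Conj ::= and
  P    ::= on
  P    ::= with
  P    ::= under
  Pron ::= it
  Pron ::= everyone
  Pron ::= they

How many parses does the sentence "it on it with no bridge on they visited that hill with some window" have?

10

Two of the 10 distinct bracketings:
[S [NP [NP [Pron it]] [PP [P on] [NP [NP [Pron it]] [PP [P with] [NP [NP [Det no] [N bridge]] [PP [P on] [NP [Pron they]]]]]]]] [VP [V visited] [NP [NP [Det that] [N hill]] [PP [P with] [NP [Det some] [N window]]]]]]
[S [NP [NP [Pron it]] [PP [P on] [NP [NP [Pron it]] [PP [P with] [NP [NP [Det no] [N bridge]] [PP [P on] [NP [Pron they]]]]]]]] [VP [VP [V visited] [NP [Det that] [N hill]]] [PP [P with] [NP [Det some] [N window]]]]]
The difference turns on whether VP → VP PP is used at the relevant span, versus an alternative expansion of VP.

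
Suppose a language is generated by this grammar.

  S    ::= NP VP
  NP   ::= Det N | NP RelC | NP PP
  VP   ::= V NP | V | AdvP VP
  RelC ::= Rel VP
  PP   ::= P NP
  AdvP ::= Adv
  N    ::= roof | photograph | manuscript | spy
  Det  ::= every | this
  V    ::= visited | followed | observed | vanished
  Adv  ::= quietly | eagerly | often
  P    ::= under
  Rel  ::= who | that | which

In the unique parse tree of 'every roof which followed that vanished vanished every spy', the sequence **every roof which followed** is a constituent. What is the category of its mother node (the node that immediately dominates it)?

[S [NP [NP [NP [Det every] [N roof]] [RelC [Rel which] [VP [V followed]]]] [RelC [Rel that] [VP [V vanished]]]] [VP [V vanished] [NP [Det every] [N spy]]]]
The span 'every roof which followed' is the NP node built by NP → NP RelC.
Its mother is the NP built by NP → NP RelC.

NP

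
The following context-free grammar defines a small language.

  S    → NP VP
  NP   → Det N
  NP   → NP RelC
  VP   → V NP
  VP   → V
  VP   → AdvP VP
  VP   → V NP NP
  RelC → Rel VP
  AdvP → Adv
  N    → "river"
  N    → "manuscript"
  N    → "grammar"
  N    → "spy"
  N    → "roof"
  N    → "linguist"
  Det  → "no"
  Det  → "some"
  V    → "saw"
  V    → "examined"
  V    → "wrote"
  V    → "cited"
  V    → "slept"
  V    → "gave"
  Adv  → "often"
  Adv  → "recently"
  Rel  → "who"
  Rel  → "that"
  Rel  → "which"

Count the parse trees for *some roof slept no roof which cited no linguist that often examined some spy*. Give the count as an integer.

6

Two of the 6 distinct bracketings:
[S [NP [Det some] [N roof]] [VP [V slept] [NP [NP [Det no] [N roof]] [RelC [Rel which] [VP [V cited] [NP [NP [Det no] [N linguist]] [RelC [Rel that] [VP [AdvP [Adv often]] [VP [V examined] [NP [Det some] [N spy]]]]]]]]]]]
[S [NP [Det some] [N roof]] [VP [V slept] [NP [NP [Det no] [N roof]] [RelC [Rel which] [VP [V cited] [NP [NP [Det no] [N linguist]] [RelC [Rel that] [VP [AdvP [Adv often]] [VP [V examined]]]]] [NP [Det some] [N spy]]]]]]]
The difference turns on whether VP → V is used at the relevant span, versus an alternative expansion of VP.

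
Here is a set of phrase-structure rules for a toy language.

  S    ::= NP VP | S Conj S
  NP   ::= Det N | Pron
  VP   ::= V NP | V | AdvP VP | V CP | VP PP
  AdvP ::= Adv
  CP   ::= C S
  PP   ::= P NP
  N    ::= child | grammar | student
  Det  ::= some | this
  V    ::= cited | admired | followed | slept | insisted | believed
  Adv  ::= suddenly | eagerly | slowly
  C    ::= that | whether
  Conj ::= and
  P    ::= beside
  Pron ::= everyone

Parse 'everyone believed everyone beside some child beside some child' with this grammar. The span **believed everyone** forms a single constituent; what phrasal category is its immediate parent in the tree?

VP

S
  NP
    Pron: everyone
  VP
    VP
      VP
        V: believed
        NP
          Pron: everyone
      PP
        P: beside
        NP
          Det: some
          N: child
    PP
      P: beside
      NP
        Det: some
        N: child
The span 'believed everyone' is the VP node built by VP → V NP.
Its mother is the VP built by VP → VP PP.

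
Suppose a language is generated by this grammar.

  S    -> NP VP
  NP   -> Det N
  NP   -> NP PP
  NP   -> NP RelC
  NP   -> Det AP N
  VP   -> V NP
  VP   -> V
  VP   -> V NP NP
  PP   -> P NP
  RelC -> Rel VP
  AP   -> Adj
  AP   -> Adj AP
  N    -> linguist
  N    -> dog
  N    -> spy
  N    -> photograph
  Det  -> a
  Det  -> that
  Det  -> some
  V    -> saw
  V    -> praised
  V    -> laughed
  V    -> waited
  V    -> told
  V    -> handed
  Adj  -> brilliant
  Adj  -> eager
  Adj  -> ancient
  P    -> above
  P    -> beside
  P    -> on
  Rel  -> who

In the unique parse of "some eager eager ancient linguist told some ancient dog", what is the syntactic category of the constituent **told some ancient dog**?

[S [NP [Det some] [AP [Adj eager] [AP [Adj eager] [AP [Adj ancient]]]] [N linguist]] [VP [V told] [NP [Det some] [AP [Adj ancient]] [N dog]]]]
The span 'told some ancient dog' is the VP node built by VP → V NP.

VP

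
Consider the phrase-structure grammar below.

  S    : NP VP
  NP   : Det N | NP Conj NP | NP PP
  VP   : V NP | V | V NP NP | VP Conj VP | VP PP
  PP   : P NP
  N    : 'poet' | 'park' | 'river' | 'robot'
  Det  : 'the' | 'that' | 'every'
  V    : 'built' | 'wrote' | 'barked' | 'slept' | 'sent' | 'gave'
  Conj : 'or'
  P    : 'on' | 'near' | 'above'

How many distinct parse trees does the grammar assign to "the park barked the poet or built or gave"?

2

The two bracketings:
[S [NP [Det the] [N park]] [VP [VP [V barked] [NP [Det the] [N poet]]] [Conj or] [VP [VP [V built]] [Conj or] [VP [V gave]]]]]
[S [NP [Det the] [N park]] [VP [VP [VP [V barked] [NP [Det the] [N poet]]] [Conj or] [VP [V built]]] [Conj or] [VP [V gave]]]]
The trees differ in how a recursive rule is bracketed over the same span.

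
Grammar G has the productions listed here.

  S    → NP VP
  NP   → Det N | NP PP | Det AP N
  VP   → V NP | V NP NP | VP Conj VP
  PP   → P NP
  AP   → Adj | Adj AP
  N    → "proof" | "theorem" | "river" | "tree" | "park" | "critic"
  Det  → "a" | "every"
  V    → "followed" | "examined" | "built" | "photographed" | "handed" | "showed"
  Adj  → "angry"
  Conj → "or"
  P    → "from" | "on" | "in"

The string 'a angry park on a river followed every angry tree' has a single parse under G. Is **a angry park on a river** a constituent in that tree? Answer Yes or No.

[S [NP [NP [Det a] [AP [Adj angry]] [N park]] [PP [P on] [NP [Det a] [N river]]]] [VP [V followed] [NP [Det every] [AP [Adj angry]] [N tree]]]]
The words 'a angry park on a river' are exhaustively dominated by a single NP node (built by NP → NP PP), so they form a constituent.

Yes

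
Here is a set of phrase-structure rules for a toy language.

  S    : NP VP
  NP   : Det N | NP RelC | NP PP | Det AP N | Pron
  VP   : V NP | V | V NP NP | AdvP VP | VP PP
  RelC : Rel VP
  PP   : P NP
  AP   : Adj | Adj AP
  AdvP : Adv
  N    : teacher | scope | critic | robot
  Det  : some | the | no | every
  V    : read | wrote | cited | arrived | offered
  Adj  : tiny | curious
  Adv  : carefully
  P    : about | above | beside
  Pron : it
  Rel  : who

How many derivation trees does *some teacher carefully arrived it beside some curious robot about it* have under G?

9

Two of the 9 distinct bracketings:
[S [NP [Det some] [N teacher]] [VP [AdvP [Adv carefully]] [VP [V arrived] [NP [NP [Pron it]] [PP [P beside] [NP [NP [Det some] [AP [Adj curious]] [N robot]] [PP [P about] [NP [Pron it]]]]]]]]]
[S [NP [Det some] [N teacher]] [VP [AdvP [Adv carefully]] [VP [V arrived] [NP [NP [NP [Pron it]] [PP [P beside] [NP [Det some] [AP [Adj curious]] [N robot]]]] [PP [P about] [NP [Pron it]]]]]]]
The trees differ in how a recursive rule is bracketed over the same span.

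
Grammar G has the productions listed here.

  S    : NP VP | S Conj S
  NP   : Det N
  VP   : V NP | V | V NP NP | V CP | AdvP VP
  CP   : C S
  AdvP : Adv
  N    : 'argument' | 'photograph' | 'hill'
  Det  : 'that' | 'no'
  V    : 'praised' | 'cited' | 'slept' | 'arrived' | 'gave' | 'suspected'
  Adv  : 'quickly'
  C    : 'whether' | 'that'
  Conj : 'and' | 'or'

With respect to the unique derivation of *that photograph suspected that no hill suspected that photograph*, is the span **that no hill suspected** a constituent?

[S [NP [Det that] [N photograph]] [VP [V suspected] [CP [C that] [S [NP [Det no] [N hill]] [VP [V suspected] [NP [Det that] [N photograph]]]]]]]
The smallest constituent containing 'that no hill suspected' is the CP spanning 'that no hill suspected that photograph'; no single node in the tree dominates exactly the given words.

No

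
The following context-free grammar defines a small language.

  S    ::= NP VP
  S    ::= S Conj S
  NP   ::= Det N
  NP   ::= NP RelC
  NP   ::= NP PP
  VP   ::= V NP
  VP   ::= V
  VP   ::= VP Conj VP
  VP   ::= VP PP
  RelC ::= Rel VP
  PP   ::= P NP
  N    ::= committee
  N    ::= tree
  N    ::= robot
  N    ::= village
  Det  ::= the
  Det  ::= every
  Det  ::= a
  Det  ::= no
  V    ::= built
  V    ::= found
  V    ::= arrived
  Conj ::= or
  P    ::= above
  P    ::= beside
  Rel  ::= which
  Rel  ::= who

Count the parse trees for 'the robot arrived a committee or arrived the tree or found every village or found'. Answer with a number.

5

Two of the 5 distinct bracketings:
[S [NP [Det the] [N robot]] [VP [VP [V arrived] [NP [Det a] [N committee]]] [Conj or] [VP [VP [V arrived] [NP [Det the] [N tree]]] [Conj or] [VP [VP [V found] [NP [Det every] [N village]]] [Conj or] [VP [V found]]]]]]
[S [NP [Det the] [N robot]] [VP [VP [V arrived] [NP [Det a] [N committee]]] [Conj or] [VP [VP [VP [V arrived] [NP [Det the] [N tree]]] [Conj or] [VP [V found] [NP [Det every] [N village]]]] [Conj or] [VP [V found]]]]]
The trees differ in how a recursive rule is bracketed over the same span.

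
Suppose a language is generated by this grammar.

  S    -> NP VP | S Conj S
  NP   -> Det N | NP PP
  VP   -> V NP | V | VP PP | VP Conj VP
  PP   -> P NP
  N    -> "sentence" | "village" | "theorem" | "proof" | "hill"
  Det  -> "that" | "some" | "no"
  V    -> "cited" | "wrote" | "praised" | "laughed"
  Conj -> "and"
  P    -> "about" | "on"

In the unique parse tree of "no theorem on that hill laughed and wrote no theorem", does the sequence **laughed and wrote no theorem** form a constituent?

[S [NP [NP [Det no] [N theorem]] [PP [P on] [NP [Det that] [N hill]]]] [VP [VP [V laughed]] [Conj and] [VP [V wrote] [NP [Det no] [N theorem]]]]]
The words 'laughed and wrote no theorem' are exhaustively dominated by a single VP node (built by VP → VP Conj VP), so they form a constituent.

Yes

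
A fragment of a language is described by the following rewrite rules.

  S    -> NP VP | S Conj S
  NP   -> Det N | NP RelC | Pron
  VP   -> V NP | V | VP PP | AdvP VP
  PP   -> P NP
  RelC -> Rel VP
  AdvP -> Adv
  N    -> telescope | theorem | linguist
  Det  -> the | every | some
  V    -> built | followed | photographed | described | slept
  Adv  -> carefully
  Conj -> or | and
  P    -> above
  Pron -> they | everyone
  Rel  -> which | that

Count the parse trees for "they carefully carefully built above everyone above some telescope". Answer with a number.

Two of the 6 distinct bracketings:
[S [NP [Pron they]] [VP [VP [VP [AdvP [Adv carefully]] [VP [AdvP [Adv carefully]] [VP [V built]]]] [PP [P above] [NP [Pron everyone]]]] [PP [P above] [NP [Det some] [N telescope]]]]]
[S [NP [Pron they]] [VP [VP [AdvP [Adv carefully]] [VP [VP [AdvP [Adv carefully]] [VP [V built]]] [PP [P above] [NP [Pron everyone]]]]] [PP [P above] [NP [Det some] [N telescope]]]]]
The trees differ in how a recursive rule is bracketed over the same span.

6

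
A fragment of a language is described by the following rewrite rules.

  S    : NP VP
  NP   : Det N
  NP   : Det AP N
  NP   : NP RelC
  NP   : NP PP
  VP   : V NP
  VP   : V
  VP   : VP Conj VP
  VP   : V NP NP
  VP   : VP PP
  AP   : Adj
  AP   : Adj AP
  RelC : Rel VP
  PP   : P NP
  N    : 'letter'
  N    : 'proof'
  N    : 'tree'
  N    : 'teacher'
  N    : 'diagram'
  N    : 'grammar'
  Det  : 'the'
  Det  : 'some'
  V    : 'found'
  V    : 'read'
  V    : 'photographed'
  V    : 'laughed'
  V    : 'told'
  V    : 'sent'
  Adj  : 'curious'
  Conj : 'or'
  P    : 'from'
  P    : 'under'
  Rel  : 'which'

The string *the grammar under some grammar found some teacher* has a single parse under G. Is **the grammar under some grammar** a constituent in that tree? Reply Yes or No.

[S [NP [NP [Det the] [N grammar]] [PP [P under] [NP [Det some] [N grammar]]]] [VP [V found] [NP [Det some] [N teacher]]]]
The words 'the grammar under some grammar' are exhaustively dominated by a single NP node (built by NP → NP PP), so they form a constituent.

Yes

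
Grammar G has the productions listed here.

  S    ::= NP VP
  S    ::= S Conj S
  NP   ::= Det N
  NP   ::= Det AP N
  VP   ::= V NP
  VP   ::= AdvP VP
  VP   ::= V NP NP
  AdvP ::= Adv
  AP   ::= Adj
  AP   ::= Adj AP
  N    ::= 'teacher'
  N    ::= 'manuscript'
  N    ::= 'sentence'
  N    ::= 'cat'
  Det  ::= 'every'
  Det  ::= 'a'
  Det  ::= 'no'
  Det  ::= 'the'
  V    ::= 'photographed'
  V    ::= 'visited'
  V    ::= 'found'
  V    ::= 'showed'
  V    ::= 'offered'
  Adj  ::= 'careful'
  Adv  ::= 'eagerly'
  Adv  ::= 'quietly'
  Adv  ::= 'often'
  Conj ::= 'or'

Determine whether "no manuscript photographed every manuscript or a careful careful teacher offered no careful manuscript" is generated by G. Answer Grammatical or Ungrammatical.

S
  S
    NP
      Det: no
      N: manuscript
    VP
      V: photographed
      NP
        Det: every
        N: manuscript
  Conj: or
  S
    NP
      Det: a
      AP
        Adj: careful
        AP
          Adj: careful
      N: teacher
    VP
      V: offered
      NP
        Det: no
        AP
          Adj: careful
        N: manuscript
Every word is introduced by a lexical rule and the phrasal rules combine the resulting categories into a single S.

Grammatical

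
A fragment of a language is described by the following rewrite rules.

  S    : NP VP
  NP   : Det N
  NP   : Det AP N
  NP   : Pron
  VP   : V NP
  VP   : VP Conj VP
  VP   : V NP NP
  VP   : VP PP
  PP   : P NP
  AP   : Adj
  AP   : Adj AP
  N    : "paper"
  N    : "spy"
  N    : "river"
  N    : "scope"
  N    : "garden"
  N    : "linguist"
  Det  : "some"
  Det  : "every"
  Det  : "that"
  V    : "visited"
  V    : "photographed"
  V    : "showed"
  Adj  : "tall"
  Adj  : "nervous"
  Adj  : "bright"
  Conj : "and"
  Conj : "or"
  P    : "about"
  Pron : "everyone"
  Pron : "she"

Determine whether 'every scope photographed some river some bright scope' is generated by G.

Grammatical

S
  NP
    Det: every
    N: scope
  VP
    V: photographed
    NP
      Det: some
      N: river
    NP
      Det: some
      AP
        Adj: bright
      N: scope
The bracketing above is licensed at every node by one of the given productions, with S at the root.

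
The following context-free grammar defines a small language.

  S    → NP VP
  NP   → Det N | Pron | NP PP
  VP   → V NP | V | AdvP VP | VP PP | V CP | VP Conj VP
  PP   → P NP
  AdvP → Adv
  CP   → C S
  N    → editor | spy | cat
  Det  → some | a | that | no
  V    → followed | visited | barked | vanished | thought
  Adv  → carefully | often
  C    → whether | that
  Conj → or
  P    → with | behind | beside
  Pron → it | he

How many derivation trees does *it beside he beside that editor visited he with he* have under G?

4

Two of the 4 distinct bracketings:
[S [NP [NP [Pron it]] [PP [P beside] [NP [NP [Pron he]] [PP [P beside] [NP [Det that] [N editor]]]]]] [VP [V visited] [NP [NP [Pron he]] [PP [P with] [NP [Pron he]]]]]]
[S [NP [NP [Pron it]] [PP [P beside] [NP [NP [Pron he]] [PP [P beside] [NP [Det that] [N editor]]]]]] [VP [VP [V visited] [NP [Pron he]]] [PP [P with] [NP [Pron he]]]]]
The difference turns on whether VP → VP PP is used at the relevant span, versus an alternative expansion of VP.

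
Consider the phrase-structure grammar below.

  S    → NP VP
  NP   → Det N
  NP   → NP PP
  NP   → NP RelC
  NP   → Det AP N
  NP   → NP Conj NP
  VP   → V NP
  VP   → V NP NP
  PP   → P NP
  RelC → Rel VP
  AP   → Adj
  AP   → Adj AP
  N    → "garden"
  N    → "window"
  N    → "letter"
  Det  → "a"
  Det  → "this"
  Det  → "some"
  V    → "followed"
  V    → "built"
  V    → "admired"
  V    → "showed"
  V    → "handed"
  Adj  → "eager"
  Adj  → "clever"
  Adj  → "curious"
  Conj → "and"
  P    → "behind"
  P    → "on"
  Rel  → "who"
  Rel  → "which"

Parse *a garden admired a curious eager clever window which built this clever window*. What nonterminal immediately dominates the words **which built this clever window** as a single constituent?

RelC

S
  NP
    Det: a
    N: garden
  VP
    V: admired
    NP
      NP
        Det: a
        AP
          Adj: curious
          AP
            Adj: eager
            AP
              Adj: clever
        N: window
      RelC
        Rel: which
        VP
          V: built
          NP
            Det: this
            AP
              Adj: clever
            N: window
The span 'which built this clever window' is the RelC node built by RelC → Rel VP.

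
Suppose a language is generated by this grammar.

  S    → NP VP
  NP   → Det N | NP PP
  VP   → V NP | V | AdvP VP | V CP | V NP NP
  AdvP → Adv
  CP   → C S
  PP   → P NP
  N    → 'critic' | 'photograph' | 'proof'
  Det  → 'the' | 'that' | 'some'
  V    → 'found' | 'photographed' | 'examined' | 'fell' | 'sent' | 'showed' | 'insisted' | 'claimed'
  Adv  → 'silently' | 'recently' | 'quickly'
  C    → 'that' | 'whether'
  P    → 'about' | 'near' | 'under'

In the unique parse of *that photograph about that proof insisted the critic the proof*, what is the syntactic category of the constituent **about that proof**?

S
  NP
    NP
      Det: that
      N: photograph
    PP
      P: about
      NP
        Det: that
        N: proof
  VP
    V: insisted
    NP
      Det: the
      N: critic
    NP
      Det: the
      N: proof
The span 'about that proof' is the PP node built by PP → P NP.

PP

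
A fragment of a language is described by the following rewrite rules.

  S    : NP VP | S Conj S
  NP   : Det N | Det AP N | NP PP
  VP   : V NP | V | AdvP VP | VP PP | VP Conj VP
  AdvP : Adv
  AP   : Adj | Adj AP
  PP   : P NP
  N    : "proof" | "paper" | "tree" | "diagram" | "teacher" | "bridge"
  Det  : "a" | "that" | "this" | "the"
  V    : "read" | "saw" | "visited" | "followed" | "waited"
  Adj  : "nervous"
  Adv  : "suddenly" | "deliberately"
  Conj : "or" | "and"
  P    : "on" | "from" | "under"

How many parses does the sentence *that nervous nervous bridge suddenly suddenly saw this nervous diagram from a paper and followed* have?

Two of the 9 distinct bracketings:
[S [NP [Det that] [AP [Adj nervous] [AP [Adj nervous]]] [N bridge]] [VP [AdvP [Adv suddenly]] [VP [AdvP [Adv suddenly]] [VP [VP [V saw] [NP [NP [Det this] [AP [Adj nervous]] [N diagram]] [PP [P from] [NP [Det a] [N paper]]]]] [Conj and] [VP [V followed]]]]]]
[S [NP [Det that] [AP [Adj nervous] [AP [Adj nervous]]] [N bridge]] [VP [AdvP [Adv suddenly]] [VP [AdvP [Adv suddenly]] [VP [VP [VP [V saw] [NP [Det this] [AP [Adj nervous]] [N diagram]]] [PP [P from] [NP [Det a] [N paper]]]] [Conj and] [VP [V followed]]]]]]
The difference turns on whether NP → NP PP is used at the relevant span, versus an alternative expansion of NP.

9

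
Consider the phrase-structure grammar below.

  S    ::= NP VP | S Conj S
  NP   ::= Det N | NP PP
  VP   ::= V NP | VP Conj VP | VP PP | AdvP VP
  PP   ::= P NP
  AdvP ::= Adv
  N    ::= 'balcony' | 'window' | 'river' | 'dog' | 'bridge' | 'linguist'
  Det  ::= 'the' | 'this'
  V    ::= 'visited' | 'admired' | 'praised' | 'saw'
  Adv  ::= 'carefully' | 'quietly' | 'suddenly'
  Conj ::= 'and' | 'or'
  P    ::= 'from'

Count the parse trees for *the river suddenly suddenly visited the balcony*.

[S [NP [Det the] [N river]] [VP [AdvP [Adv suddenly]] [VP [AdvP [Adv suddenly]] [VP [V visited] [NP [Det the] [N balcony]]]]]]
No rule offers an alternative attachment or grouping for any span, so this is the only derivation.

1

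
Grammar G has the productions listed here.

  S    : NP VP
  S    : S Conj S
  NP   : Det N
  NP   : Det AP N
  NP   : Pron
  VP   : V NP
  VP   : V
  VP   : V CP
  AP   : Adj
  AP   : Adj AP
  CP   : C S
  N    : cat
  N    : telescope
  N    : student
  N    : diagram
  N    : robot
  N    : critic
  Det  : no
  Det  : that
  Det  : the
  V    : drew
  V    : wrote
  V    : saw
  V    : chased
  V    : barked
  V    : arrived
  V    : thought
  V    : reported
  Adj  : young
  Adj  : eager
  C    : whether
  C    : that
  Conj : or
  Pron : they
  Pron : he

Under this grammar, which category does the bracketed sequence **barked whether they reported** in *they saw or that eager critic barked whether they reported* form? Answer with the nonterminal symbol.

VP

S
  S
    NP
      Pron: they
    VP
      V: saw
  Conj: or
  S
    NP
      Det: that
      AP
        Adj: eager
      N: critic
    VP
      V: barked
      CP
        C: whether
        S
          NP
            Pron: they
          VP
            V: reported
The span 'barked whether they reported' is the VP node built by VP → V CP.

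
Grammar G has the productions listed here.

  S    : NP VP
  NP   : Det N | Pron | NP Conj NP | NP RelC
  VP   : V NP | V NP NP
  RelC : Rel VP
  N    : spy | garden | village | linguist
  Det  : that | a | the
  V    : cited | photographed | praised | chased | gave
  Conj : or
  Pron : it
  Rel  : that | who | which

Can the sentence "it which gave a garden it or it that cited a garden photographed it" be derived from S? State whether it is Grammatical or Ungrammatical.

Grammatical

S
  NP
    NP
      NP
        Pron: it
      RelC
        Rel: which
        VP
          V: gave
          NP
            Det: a
            N: garden
          NP
            Pron: it
    Conj: or
    NP
      NP
        Pron: it
      RelC
        Rel: that
        VP
          V: cited
          NP
            Det: a
            N: garden
  VP
    V: photographed
    NP
      Pron: it
Each bracket corresponds to one application of a listed rule, so the string is derivable from S.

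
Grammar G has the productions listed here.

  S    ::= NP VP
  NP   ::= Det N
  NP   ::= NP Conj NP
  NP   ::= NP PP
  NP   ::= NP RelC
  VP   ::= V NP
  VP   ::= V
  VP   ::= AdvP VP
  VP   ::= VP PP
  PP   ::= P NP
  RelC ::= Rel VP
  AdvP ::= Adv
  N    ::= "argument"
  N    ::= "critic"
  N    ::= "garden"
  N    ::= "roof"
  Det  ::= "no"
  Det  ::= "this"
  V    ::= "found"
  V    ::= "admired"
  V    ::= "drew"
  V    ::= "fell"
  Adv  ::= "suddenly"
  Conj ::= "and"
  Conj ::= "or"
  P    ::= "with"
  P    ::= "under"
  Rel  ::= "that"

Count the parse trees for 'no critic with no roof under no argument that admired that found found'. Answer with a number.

9

Two of the 9 distinct bracketings:
[S [NP [NP [Det no] [N critic]] [PP [P with] [NP [NP [Det no] [N roof]] [PP [P under] [NP [NP [NP [Det no] [N argument]] [RelC [Rel that] [VP [V admired]]]] [RelC [Rel that] [VP [V found]]]]]]]] [VP [V found]]]
[S [NP [NP [Det no] [N critic]] [PP [P with] [NP [NP [NP [Det no] [N roof]] [PP [P under] [NP [NP [Det no] [N argument]] [RelC [Rel that] [VP [V admired]]]]]] [RelC [Rel that] [VP [V found]]]]]] [VP [V found]]]
The trees differ in how a recursive rule is bracketed over the same span.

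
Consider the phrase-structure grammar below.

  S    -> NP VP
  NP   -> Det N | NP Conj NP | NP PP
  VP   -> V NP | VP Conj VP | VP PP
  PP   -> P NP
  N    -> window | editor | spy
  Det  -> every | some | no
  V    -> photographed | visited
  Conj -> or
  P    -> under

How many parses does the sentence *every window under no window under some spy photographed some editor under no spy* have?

Two of the 4 distinct bracketings:
[S [NP [NP [Det every] [N window]] [PP [P under] [NP [NP [Det no] [N window]] [PP [P under] [NP [Det some] [N spy]]]]]] [VP [V photographed] [NP [NP [Det some] [N editor]] [PP [P under] [NP [Det no] [N spy]]]]]]
[S [NP [NP [Det every] [N window]] [PP [P under] [NP [NP [Det no] [N window]] [PP [P under] [NP [Det some] [N spy]]]]]] [VP [VP [V photographed] [NP [Det some] [N editor]]] [PP [P under] [NP [Det no] [N spy]]]]]
The difference turns on whether VP → VP PP is used at the relevant span, versus an alternative expansion of VP.

4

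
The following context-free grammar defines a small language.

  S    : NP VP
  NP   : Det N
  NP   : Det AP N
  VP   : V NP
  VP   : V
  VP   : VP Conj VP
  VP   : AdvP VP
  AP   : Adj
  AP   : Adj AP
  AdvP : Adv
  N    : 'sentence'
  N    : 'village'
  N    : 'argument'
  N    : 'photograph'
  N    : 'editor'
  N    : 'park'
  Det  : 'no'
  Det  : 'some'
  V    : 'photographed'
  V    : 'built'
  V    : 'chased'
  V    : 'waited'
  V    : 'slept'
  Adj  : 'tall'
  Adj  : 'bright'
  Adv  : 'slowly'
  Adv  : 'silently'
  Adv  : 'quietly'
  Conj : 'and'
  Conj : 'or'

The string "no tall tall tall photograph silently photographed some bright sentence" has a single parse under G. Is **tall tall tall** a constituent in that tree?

[S [NP [Det no] [AP [Adj tall] [AP [Adj tall] [AP [Adj tall]]]] [N photograph]] [VP [AdvP [Adv silently]] [VP [V photographed] [NP [Det some] [AP [Adj bright]] [N sentence]]]]]
The words 'tall tall tall' are exhaustively dominated by a single AP node (built by AP → Adj AP), so they form a constituent.

Yes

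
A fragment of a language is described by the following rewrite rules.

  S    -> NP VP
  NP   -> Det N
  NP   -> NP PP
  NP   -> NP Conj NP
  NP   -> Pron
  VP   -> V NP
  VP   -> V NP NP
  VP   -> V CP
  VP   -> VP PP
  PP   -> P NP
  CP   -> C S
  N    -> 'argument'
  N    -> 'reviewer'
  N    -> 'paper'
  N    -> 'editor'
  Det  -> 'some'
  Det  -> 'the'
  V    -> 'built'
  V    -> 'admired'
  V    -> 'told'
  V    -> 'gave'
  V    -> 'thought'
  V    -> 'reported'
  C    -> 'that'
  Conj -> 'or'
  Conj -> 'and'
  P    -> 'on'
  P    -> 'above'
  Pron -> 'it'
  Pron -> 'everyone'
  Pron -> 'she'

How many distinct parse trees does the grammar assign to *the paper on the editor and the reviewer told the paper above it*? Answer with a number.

4

Two of the 4 distinct bracketings:
[S [NP [NP [Det the] [N paper]] [PP [P on] [NP [NP [Det the] [N editor]] [Conj and] [NP [Det the] [N reviewer]]]]] [VP [V told] [NP [NP [Det the] [N paper]] [PP [P above] [NP [Pron it]]]]]]
[S [NP [NP [Det the] [N paper]] [PP [P on] [NP [NP [Det the] [N editor]] [Conj and] [NP [Det the] [N reviewer]]]]] [VP [VP [V told] [NP [Det the] [N paper]]] [PP [P above] [NP [Pron it]]]]]
The difference turns on whether VP → VP PP is used at the relevant span, versus an alternative expansion of VP.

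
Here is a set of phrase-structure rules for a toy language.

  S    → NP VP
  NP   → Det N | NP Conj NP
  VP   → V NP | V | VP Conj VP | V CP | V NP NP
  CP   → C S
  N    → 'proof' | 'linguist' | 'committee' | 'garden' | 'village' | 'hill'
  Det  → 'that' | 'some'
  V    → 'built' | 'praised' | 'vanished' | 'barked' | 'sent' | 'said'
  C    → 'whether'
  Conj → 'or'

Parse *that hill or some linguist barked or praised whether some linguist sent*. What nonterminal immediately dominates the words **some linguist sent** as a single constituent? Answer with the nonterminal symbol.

[S [NP [NP [Det that] [N hill]] [Conj or] [NP [Det some] [N linguist]]] [VP [VP [V barked]] [Conj or] [VP [V praised] [CP [C whether] [S [NP [Det some] [N linguist]] [VP [V sent]]]]]]]
The span 'some linguist sent' is the S node built by S → NP VP.

S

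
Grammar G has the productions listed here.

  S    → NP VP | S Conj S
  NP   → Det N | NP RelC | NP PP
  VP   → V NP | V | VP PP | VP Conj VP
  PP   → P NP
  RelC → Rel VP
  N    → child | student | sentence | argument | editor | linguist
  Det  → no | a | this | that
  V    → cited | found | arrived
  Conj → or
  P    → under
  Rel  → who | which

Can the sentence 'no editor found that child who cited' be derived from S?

Grammatical

[S [NP [Det no] [N editor]] [VP [V found] [NP [NP [Det that] [N child]] [RelC [Rel who] [VP [V cited]]]]]]
The bracketing above is licensed at every node by one of the given productions, with S at the root.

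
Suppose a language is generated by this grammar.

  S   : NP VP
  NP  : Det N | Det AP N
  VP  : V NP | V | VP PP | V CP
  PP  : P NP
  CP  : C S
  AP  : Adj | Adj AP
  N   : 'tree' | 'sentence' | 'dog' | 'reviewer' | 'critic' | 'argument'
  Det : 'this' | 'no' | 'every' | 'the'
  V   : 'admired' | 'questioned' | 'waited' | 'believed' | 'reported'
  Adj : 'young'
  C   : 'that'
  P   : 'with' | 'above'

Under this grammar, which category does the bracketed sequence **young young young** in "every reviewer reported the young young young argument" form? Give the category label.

AP

[S [NP [Det every] [N reviewer]] [VP [V reported] [NP [Det the] [AP [Adj young] [AP [Adj young] [AP [Adj young]]]] [N argument]]]]
The span 'young young young' is the AP node built by AP → Adj AP.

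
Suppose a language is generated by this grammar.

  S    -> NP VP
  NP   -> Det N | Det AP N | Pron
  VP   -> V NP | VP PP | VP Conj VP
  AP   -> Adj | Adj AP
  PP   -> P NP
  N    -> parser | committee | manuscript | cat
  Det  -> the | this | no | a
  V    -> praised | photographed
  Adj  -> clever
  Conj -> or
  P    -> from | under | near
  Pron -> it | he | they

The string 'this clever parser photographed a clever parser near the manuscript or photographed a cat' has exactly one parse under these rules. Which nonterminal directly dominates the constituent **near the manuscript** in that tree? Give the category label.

[S [NP [Det this] [AP [Adj clever]] [N parser]] [VP [VP [VP [V photographed] [NP [Det a] [AP [Adj clever]] [N parser]]] [PP [P near] [NP [Det the] [N manuscript]]]] [Conj or] [VP [V photographed] [NP [Det a] [N cat]]]]]
The span 'near the manuscript' is the PP node built by PP → P NP.
Its mother is the VP built by VP → VP PP.

VP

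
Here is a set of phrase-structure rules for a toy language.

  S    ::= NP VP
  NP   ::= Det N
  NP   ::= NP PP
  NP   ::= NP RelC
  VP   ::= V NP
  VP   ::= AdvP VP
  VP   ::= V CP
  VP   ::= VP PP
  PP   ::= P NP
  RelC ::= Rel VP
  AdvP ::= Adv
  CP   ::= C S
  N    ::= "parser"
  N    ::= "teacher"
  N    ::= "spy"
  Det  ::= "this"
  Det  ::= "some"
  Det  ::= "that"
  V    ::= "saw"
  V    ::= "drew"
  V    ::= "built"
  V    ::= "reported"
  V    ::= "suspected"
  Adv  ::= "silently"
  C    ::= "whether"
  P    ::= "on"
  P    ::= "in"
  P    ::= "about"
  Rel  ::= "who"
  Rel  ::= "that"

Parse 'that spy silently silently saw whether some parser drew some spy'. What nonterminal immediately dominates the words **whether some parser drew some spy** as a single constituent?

CP

S
  NP
    Det: that
    N: spy
  VP
    AdvP
      Adv: silently
    VP
      AdvP
        Adv: silently
      VP
        V: saw
        CP
          C: whether
          S
            NP
              Det: some
              N: parser
            VP
              V: drew
              NP
                Det: some
                N: spy
The span 'whether some parser drew some spy' is the CP node built by CP → C S.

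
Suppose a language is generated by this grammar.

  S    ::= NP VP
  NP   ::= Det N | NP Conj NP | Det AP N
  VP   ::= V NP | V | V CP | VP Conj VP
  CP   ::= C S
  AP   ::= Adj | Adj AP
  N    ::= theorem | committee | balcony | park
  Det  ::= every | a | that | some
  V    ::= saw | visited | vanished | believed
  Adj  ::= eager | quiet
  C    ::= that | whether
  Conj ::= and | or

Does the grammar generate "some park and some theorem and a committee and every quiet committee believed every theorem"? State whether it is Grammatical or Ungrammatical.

S
  NP
    NP
      Det: some
      N: park
    Conj: and
    NP
      NP
        Det: some
        N: theorem
      Conj: and
      NP
        NP
          Det: a
          N: committee
        Conj: and
        NP
          Det: every
          AP
            Adj: quiet
          N: committee
  VP
    V: believed
    NP
      Det: every
      N: theorem
Every word is introduced by a lexical rule and the phrasal rules combine the resulting categories into a single S.

Grammatical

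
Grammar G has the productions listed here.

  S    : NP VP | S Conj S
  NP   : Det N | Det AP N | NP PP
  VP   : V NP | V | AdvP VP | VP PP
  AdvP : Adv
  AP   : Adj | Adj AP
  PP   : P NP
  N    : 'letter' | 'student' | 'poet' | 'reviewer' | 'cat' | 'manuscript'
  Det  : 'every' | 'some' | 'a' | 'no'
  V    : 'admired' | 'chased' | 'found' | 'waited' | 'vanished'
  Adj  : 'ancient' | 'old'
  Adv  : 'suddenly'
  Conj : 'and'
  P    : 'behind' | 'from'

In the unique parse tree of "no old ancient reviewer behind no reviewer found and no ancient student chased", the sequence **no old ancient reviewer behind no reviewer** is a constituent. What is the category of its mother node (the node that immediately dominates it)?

[S [S [NP [NP [Det no] [AP [Adj old] [AP [Adj ancient]]] [N reviewer]] [PP [P behind] [NP [Det no] [N reviewer]]]] [VP [V found]]] [Conj and] [S [NP [Det no] [AP [Adj ancient]] [N student]] [VP [V chased]]]]
The span 'no old ancient reviewer behind no reviewer' is the NP node built by NP → NP PP.
Its mother is the S built by S → NP VP.

S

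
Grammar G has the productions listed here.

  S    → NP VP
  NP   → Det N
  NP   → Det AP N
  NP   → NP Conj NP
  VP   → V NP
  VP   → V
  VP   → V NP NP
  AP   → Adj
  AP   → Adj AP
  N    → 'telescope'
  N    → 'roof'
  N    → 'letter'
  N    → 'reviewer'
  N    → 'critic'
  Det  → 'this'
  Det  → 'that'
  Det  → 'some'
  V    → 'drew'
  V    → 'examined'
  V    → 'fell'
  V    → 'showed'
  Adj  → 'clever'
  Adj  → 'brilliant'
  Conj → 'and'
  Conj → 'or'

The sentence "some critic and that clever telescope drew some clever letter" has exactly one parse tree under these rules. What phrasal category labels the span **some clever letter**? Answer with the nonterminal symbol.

[S [NP [NP [Det some] [N critic]] [Conj and] [NP [Det that] [AP [Adj clever]] [N telescope]]] [VP [V drew] [NP [Det some] [AP [Adj clever]] [N letter]]]]
The span 'some clever letter' is the NP node built by NP → Det AP N.

NP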